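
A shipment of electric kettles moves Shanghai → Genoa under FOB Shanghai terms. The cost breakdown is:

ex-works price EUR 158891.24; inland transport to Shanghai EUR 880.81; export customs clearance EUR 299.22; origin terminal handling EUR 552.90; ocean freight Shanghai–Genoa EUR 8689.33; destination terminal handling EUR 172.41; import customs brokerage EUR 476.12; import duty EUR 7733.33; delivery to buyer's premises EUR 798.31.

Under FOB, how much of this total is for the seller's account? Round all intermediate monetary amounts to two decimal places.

FOB: the seller bears costs until goods are on board at the origin port; the buyer bears freight, insurance and all costs thereafter.
Seller's account: goods 158891.24 + inland to port 880.81 + export clearance 299.22 + origin terminal 552.90 = 160624.17
Buyer's account: freight 8689.33 + destination terminal 172.41 + brokerage 476.12 + duty 7733.33 + delivery 798.31 = 17869.50

Seller's account: EUR 160624.17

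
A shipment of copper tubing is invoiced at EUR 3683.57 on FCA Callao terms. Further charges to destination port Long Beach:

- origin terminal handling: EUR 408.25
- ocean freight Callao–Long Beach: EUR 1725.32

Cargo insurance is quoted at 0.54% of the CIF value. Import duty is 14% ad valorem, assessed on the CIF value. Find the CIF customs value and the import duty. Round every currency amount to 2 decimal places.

CIF value: EUR 5848.72; import duty: EUR 818.82

Let C be the CIF value. C = FCA price + pre-shipment costs + freight + 0.54% × C
C − 0.54% × C = 3683.57 + 408.25 + 1725.32
0.9946 × C = 5817.14
C = 5817.14 / 0.9946 = 5848.72
Insurance premium = 0.54% × 5848.72 = 31.58
Import duty = 5848.72 × 14% = 818.82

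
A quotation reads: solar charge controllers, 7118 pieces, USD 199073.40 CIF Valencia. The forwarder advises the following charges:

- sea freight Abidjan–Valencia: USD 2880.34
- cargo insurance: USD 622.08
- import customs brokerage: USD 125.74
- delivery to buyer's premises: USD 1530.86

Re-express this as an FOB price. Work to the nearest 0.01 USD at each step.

Not relevant to the conversion: brokerage, delivery — on the buyer under both terms; not part of either seller's price.
From CIF to FOB, the seller no longer bears: freight, insurance.
FOB price = 199073.40 − 2880.34 − 622.08 = 195570.98

FOB price: USD 195570.98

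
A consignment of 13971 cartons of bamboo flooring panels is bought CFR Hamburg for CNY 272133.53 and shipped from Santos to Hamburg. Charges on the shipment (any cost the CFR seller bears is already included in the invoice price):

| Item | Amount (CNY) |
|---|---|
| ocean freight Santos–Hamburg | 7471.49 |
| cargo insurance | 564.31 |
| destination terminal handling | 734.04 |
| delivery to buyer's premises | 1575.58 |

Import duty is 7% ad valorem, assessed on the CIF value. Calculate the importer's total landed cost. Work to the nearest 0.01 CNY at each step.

Total landed cost: CNY 294096.31

CFR: the seller pays costs through ocean freight to the destination port, but not insurance.
Already in the invoice (seller's account under CFR): freight — exclude.
CIF value = CFR price + insurance = 272133.53 + 564.31 = 272697.84
Import duty = 272697.84 × 7% = 19088.85
Buyer bears: insurance 564.31 + destination terminal 734.04 + delivery 1575.58 + duty 19088.85 = 21962.78
Landed cost = invoice 272133.53 + 21962.78 = 294096.31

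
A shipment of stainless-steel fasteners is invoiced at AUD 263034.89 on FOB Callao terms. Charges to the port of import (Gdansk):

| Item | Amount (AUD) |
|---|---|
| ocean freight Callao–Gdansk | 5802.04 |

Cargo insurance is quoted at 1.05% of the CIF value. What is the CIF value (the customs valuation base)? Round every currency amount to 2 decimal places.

Let C be the CIF value. C = FOB price + freight + 1.05% × C
C − 1.05% × C = 263034.89 + 5802.04
0.9895 × C = 268836.93
C = 268836.93 / 0.9895 = 271689.67
Insurance premium = 1.05% × 271689.67 = 2852.74

CIF value: AUD 271689.67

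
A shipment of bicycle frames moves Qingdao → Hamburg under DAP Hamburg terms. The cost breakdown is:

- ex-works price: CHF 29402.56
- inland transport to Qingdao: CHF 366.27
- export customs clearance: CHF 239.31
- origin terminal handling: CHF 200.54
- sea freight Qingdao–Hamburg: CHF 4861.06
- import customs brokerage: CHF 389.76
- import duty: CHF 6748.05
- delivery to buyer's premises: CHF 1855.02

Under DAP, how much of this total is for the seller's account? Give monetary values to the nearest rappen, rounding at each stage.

DAP: the seller bears all costs to the named destination except import duty and clearance.
Seller's account: goods 29402.56 + inland to port 366.27 + export clearance 239.31 + origin terminal 200.54 + freight 4861.06 + delivery 1855.02 = 36924.76
Buyer's account: brokerage 389.76 + duty 6748.05 = 7137.81

Seller's account: CHF 36924.76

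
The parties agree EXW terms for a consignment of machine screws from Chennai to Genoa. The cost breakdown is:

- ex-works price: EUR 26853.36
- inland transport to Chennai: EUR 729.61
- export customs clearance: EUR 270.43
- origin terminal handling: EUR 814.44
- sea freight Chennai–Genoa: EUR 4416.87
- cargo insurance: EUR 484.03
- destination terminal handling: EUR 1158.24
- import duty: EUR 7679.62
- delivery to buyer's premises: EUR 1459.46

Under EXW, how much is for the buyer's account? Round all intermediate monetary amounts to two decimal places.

EXW: the seller makes goods available at their premises; the buyer bears all onward costs.
Seller's account: goods 26853.36 = 26853.36
Buyer's account: inland to port 729.61 + export clearance 270.43 + origin terminal 814.44 + freight 4416.87 + insurance 484.03 + destination terminal 1158.24 + duty 7679.62 + delivery 1459.46 = 17012.70

Buyer's account: EUR 17012.70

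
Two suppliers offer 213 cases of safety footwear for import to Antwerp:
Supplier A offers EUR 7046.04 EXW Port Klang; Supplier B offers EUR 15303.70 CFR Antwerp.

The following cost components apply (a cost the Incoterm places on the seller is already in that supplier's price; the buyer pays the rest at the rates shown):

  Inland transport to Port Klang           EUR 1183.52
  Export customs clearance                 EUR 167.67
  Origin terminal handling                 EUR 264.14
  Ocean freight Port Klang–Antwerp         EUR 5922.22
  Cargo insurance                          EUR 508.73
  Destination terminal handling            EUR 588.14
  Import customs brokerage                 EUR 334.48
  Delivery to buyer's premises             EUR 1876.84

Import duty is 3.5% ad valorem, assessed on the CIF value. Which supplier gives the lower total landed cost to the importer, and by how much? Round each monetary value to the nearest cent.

Supplier A is cheaper by EUR 745.32

Supplier A (EXW):
CIF value = EXW price + inland to port + export clearance + origin terminal + freight + insurance = 7046.04 + 1183.52 + 167.67 + 264.14 + 5922.22 + 508.73 = 15092.32
Import duty = 15092.32 × 3.5% = 528.23
Buyer bears (A): 1183.52 + 167.67 + 264.14 + 5922.22 + 508.73 + 588.14 + 334.48 + 1876.84 = 10845.74
Landed cost (A) = invoice 7046.04 + 10845.74 + duty 528.23 = 18420.01
Supplier B (CFR):
CIF value = CFR price + insurance = 15303.70 + 508.73 = 15812.43
Import duty = 15812.43 × 3.5% = 553.44
Buyer bears (B): 508.73 + 588.14 + 334.48 + 1876.84 = 3308.19
Landed cost (B) = invoice 15303.70 + 3308.19 + duty 553.44 = 19165.33
Difference = |18420.01 − 19165.33| = 745.32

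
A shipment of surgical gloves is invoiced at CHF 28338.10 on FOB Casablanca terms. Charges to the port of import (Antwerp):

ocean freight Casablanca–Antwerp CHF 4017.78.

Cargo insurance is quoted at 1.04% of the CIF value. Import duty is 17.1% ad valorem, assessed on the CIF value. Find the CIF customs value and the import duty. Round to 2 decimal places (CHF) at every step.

CIF value: CHF 32695.92; import duty: CHF 5591.00

Let C be the CIF value. C = FOB price + freight + 1.04% × C
C − 1.04% × C = 28338.10 + 4017.78
0.9896 × C = 32355.88
C = 32355.88 / 0.9896 = 32695.92
Insurance premium = 1.04% × 32695.92 = 340.04
Import duty = 32695.92 × 17.1% = 5591.00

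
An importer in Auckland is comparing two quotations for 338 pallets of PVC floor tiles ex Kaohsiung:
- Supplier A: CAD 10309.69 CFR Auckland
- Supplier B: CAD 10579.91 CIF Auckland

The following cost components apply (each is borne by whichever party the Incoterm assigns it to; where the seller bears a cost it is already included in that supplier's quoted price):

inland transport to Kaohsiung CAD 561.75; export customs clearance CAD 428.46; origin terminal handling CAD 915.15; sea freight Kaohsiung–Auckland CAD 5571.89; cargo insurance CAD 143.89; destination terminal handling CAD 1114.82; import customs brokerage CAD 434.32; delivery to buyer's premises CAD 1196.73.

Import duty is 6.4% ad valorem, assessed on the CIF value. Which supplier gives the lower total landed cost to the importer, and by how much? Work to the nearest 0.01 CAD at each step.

Supplier A is cheaper by CAD 134.41

Supplier A (CFR):
CIF value = CFR price + insurance = 10309.69 + 143.89 = 10453.58
Import duty = 10453.58 × 6.4% = 669.03
Buyer bears (A): 143.89 + 1114.82 + 434.32 + 1196.73 = 2889.76
Landed cost (A) = invoice 10309.69 + 2889.76 + duty 669.03 = 13868.48
Supplier B (CIF):
The CIF price already equals the CIF value: 10579.91
Import duty = 10579.91 × 6.4% = 677.11
Buyer bears (B): 1114.82 + 434.32 + 1196.73 = 2745.87
Landed cost (B) = invoice 10579.91 + 2745.87 + duty 677.11 = 14002.89
Difference = |13868.48 − 14002.89| = 134.41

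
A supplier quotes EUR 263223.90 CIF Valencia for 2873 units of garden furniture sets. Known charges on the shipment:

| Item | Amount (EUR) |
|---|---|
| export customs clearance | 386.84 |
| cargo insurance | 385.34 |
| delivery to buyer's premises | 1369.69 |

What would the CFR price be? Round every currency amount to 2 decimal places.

CFR price: EUR 262838.56

Not relevant to the conversion: export clearance — on the seller under both CIF and CFR; already in the CIF price and stays in the CFR price. delivery — on the buyer under both terms; not part of either seller's price.
From CIF to CFR, the seller no longer bears: insurance.
CFR price = 263223.90 − 385.34 = 262838.56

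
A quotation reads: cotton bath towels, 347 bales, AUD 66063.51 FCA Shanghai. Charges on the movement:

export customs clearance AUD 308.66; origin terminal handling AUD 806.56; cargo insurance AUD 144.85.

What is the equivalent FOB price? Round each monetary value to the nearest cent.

FOB price: AUD 66870.07

Not relevant to the conversion: export clearance — on the seller under both FCA and FOB; already in the FCA price and stays in the FOB price. insurance — on the buyer under both terms; not part of either seller's price.
From FCA to FOB, the seller additionally bears: origin terminal.
FOB price = 66063.51 + 806.56 = 66870.07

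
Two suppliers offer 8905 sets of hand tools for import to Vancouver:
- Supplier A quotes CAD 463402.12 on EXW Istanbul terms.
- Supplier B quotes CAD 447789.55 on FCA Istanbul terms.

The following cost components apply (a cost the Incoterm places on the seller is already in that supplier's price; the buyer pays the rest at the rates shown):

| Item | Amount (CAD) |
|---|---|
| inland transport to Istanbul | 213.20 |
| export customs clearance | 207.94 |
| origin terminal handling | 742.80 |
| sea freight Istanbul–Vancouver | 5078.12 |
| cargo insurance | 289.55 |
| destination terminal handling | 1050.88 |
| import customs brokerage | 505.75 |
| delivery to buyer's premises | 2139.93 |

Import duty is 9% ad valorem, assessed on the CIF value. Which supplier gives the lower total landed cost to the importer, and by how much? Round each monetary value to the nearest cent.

Supplier B is cheaper by CAD 17476.75

Supplier A (EXW):
CIF value = EXW price + inland to port + export clearance + origin terminal + freight + insurance = 463402.12 + 213.20 + 207.94 + 742.80 + 5078.12 + 289.55 = 469933.73
Import duty = 469933.73 × 9% = 42294.04
Buyer bears (A): 213.20 + 207.94 + 742.80 + 5078.12 + 289.55 + 1050.88 + 505.75 + 2139.93 = 10228.17
Landed cost (A) = invoice 463402.12 + 10228.17 + duty 42294.04 = 515924.33
Supplier B (FCA):
CIF value = FCA price + origin terminal + freight + insurance = 447789.55 + 742.80 + 5078.12 + 289.55 = 453900.02
Import duty = 453900.02 × 9% = 40851.00
Buyer bears (B): 742.80 + 5078.12 + 289.55 + 1050.88 + 505.75 + 2139.93 = 9807.03
Landed cost (B) = invoice 447789.55 + 9807.03 + duty 40851.00 = 498447.58
Difference = |515924.33 − 498447.58| = 17476.75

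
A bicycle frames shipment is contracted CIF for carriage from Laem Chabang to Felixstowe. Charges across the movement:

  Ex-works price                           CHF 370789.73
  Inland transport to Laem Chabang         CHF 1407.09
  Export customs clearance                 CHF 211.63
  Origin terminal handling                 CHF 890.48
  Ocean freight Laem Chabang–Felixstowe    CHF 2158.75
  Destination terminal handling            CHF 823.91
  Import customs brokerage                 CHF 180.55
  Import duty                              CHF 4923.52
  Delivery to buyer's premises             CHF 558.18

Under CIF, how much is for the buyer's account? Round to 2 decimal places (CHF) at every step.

CIF: the seller pays costs through ocean freight and marine insurance to the destination port.
Seller's account: goods 370789.73 + inland to port 1407.09 + export clearance 211.63 + origin terminal 890.48 + freight 2158.75 = 375457.68
Buyer's account: destination terminal 823.91 + brokerage 180.55 + duty 4923.52 + delivery 558.18 = 6486.16

Buyer's account: CHF 6486.16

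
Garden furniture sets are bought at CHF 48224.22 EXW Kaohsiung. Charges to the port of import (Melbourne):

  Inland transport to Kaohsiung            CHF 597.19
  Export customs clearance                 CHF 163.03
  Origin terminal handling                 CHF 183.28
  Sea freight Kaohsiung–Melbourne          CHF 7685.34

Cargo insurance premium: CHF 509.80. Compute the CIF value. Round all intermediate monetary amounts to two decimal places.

CIF = EXW price + pre-shipment costs + freight + insurance
CIF = 48224.22 + 597.19 + 163.03 + 183.28 + 7685.34 + 509.80 = 57362.86

CIF value: CHF 57362.86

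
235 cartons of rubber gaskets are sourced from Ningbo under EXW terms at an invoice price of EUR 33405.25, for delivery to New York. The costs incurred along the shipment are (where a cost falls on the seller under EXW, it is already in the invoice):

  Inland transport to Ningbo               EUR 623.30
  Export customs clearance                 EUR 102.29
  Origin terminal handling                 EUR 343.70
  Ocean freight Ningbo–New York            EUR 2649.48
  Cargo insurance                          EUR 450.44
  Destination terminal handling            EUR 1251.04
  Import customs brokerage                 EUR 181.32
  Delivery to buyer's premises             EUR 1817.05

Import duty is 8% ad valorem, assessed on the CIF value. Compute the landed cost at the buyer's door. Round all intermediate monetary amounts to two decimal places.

EXW: the seller makes goods available at their premises; the buyer bears all onward costs.
CIF value = EXW price + inland to port + export clearance + origin terminal + freight + insurance = 33405.25 + 623.30 + 102.29 + 343.70 + 2649.48 + 450.44 = 37574.46
Import duty = 37574.46 × 8% = 3005.96
Buyer bears: inland to port 623.30 + export clearance 102.29 + origin terminal 343.70 + freight 2649.48 + insurance 450.44 + destination terminal 1251.04 + brokerage 181.32 + delivery 1817.05 + duty 3005.96 = 10424.58
Landed cost = invoice 33405.25 + 10424.58 = 43829.83

Total landed cost: EUR 43829.83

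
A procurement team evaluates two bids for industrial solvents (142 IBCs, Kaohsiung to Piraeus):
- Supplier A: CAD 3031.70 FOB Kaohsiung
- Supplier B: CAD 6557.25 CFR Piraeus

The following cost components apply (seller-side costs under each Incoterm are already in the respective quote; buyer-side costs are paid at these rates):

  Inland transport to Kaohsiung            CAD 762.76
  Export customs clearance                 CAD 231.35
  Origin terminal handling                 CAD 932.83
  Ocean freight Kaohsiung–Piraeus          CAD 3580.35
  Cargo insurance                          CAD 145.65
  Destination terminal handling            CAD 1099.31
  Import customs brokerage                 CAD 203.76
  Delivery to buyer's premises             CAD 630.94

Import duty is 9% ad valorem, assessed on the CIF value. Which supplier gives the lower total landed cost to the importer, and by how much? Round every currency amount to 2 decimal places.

Supplier B is cheaper by CAD 59.73

Supplier A (FOB):
CIF value = FOB price + freight + insurance = 3031.70 + 3580.35 + 145.65 = 6757.70
Import duty = 6757.70 × 9% = 608.19
Buyer bears (A): 3580.35 + 145.65 + 1099.31 + 203.76 + 630.94 = 5660.01
Landed cost (A) = invoice 3031.70 + 5660.01 + duty 608.19 = 9299.90
Supplier B (CFR):
CIF value = CFR price + insurance = 6557.25 + 145.65 = 6702.90
Import duty = 6702.90 × 9% = 603.26
Buyer bears (B): 145.65 + 1099.31 + 203.76 + 630.94 = 2079.66
Landed cost (B) = invoice 6557.25 + 2079.66 + duty 603.26 = 9240.17
Difference = |9299.90 − 9240.17| = 59.73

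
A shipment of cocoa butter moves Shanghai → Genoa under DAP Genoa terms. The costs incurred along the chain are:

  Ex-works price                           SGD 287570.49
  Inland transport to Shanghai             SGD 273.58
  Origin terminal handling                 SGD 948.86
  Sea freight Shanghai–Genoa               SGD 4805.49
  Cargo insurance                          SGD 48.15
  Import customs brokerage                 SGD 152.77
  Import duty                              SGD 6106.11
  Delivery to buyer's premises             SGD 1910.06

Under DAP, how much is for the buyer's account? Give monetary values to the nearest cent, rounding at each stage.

Buyer's account: SGD 6258.88

DAP: the seller bears all costs to the named destination except import duty and clearance.
Seller's account: goods 287570.49 + inland to port 273.58 + origin terminal 948.86 + freight 4805.49 + insurance 48.15 + delivery 1910.06 = 295556.63
Buyer's account: brokerage 152.77 + duty 6106.11 = 6258.88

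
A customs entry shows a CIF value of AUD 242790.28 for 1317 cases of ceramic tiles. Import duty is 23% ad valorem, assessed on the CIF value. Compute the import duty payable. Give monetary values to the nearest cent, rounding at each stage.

Import duty: AUD 55841.76

Import duty = 242790.28 × 23% = 55841.76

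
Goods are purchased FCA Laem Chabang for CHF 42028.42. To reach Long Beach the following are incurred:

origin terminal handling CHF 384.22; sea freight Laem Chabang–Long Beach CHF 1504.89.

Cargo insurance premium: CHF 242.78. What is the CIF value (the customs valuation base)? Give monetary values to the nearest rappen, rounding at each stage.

CIF value: CHF 44160.31

CIF = FCA price + pre-shipment costs + freight + insurance
CIF = 42028.42 + 384.22 + 1504.89 + 242.78 = 44160.31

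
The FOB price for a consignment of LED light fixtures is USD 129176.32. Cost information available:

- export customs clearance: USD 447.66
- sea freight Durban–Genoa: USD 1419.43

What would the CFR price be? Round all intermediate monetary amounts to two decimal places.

CFR price: USD 130595.75

Not relevant to the conversion: export clearance — on the seller under both FOB and CFR; already in the FOB price and stays in the CFR price.
From FOB to CFR, the seller additionally bears: freight.
CFR price = 129176.32 + 1419.43 = 130595.75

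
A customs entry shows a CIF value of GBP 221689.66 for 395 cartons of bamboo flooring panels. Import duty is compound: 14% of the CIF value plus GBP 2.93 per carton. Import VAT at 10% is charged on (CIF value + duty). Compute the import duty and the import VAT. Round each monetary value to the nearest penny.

Ad valorem component: 221689.66 × 14% = 31036.55
Specific component: 395 × 2.93 = 1157.35
Import duty = 31036.55 + 1157.35 = 32193.90
VAT base = CIF + duty = 221689.66 + 32193.90 = 253883.56
Import VAT = 253883.56 × 10% = 25388.36

Import duty: GBP 32193.90; import VAT: GBP 25388.36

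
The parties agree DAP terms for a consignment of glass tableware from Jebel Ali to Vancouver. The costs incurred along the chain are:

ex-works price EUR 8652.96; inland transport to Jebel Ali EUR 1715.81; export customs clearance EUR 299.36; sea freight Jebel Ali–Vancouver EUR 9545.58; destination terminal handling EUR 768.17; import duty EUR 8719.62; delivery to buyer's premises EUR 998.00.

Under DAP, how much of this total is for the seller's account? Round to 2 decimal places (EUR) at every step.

Seller's account: EUR 21979.88

DAP: the seller bears all costs to the named destination except import duty and clearance.
Seller's account: goods 8652.96 + inland to port 1715.81 + export clearance 299.36 + freight 9545.58 + destination terminal 768.17 + delivery 998.00 = 21979.88
Buyer's account: duty 8719.62 = 8719.62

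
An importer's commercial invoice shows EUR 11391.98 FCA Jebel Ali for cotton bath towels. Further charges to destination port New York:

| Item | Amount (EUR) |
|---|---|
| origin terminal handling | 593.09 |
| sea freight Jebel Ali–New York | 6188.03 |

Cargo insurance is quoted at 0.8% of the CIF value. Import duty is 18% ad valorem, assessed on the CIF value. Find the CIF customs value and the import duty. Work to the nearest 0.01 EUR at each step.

CIF value: EUR 18319.66; import duty: EUR 3297.54

Let C be the CIF value. C = FCA price + pre-shipment costs + freight + 0.8% × C
C − 0.8% × C = 11391.98 + 593.09 + 6188.03
0.992 × C = 18173.10
C = 18173.10 / 0.992 = 18319.66
Insurance premium = 0.8% × 18319.66 = 146.56
Import duty = 18319.66 × 18% = 3297.54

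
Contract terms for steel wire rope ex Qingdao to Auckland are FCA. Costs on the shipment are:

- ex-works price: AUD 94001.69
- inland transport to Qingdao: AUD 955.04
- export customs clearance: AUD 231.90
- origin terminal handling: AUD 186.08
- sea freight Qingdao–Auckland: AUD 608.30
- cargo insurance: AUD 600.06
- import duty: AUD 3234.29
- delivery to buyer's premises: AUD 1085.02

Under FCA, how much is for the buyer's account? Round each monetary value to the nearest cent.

FCA: the seller delivers export-cleared goods to the carrier; the buyer bears costs from that point.
Seller's account: goods 94001.69 + inland to port 955.04 + export clearance 231.90 = 95188.63
Buyer's account: origin terminal 186.08 + freight 608.30 + insurance 600.06 + duty 3234.29 + delivery 1085.02 = 5713.75

Buyer's account: AUD 5713.75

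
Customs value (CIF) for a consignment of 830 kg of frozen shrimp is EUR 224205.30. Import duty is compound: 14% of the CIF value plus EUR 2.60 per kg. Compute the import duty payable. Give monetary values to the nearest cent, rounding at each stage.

Import duty: EUR 33546.74

Ad valorem component: 224205.30 × 14% = 31388.74
Specific component: 830 × 2.60 = 2158.00
Import duty = 31388.74 + 2158.00 = 33546.74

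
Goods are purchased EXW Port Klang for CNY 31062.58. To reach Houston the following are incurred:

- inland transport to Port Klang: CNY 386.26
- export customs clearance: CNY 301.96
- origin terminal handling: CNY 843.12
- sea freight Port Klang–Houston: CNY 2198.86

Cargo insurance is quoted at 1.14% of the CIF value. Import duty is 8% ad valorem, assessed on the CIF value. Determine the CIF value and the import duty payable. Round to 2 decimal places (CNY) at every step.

CIF value: CNY 35193.99; import duty: CNY 2815.52

Let C be the CIF value. C = EXW price + pre-shipment costs + freight + 1.14% × C
C − 1.14% × C = 31062.58 + 386.26 + 301.96 + 843.12 + 2198.86
0.9886 × C = 34792.78
C = 34792.78 / 0.9886 = 35193.99
Insurance premium = 1.14% × 35193.99 = 401.21
Import duty = 35193.99 × 8% = 2815.52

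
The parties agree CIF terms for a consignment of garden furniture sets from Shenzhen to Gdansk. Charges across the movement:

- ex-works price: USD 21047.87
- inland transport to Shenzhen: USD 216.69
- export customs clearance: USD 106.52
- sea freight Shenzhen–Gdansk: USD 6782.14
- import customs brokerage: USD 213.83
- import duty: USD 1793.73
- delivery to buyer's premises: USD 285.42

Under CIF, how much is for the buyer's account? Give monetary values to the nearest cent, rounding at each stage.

CIF: the seller pays costs through ocean freight and marine insurance to the destination port.
Seller's account: goods 21047.87 + inland to port 216.69 + export clearance 106.52 + freight 6782.14 = 28153.22
Buyer's account: brokerage 213.83 + duty 1793.73 + delivery 285.42 = 2292.98

Buyer's account: USD 2292.98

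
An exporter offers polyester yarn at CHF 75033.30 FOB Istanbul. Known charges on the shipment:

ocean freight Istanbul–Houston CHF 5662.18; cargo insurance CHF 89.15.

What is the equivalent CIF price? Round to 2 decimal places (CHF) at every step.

CIF price: CHF 80784.63

From FOB to CIF, the seller additionally bears: freight, insurance.
CIF price = 75033.30 + 5662.18 + 89.15 = 80784.63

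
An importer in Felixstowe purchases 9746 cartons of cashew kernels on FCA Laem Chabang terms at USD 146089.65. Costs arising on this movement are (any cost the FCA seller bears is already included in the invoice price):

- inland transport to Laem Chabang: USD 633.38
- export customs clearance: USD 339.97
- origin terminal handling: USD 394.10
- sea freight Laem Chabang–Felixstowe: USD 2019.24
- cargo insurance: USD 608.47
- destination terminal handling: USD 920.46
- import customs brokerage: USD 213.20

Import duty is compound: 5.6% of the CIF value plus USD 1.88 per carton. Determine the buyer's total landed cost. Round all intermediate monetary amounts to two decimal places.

Total landed cost: USD 176917.84

FCA: the seller delivers export-cleared goods to the carrier; the buyer bears costs from that point.
Already in the invoice (seller's account under FCA): inland to port, export clearance — exclude.
CIF value = FCA price + origin terminal + freight + insurance = 146089.65 + 394.10 + 2019.24 + 608.47 = 149111.46
Ad valorem component: 149111.46 × 5.6% = 8350.24
Specific component: 9746 × 1.88 = 18322.48
Import duty = 8350.24 + 18322.48 = 26672.72
Buyer bears: origin terminal 394.10 + freight 2019.24 + insurance 608.47 + destination terminal 920.46 + brokerage 213.20 + duty 26672.72 = 30828.19
Landed cost = invoice 146089.65 + 30828.19 = 176917.84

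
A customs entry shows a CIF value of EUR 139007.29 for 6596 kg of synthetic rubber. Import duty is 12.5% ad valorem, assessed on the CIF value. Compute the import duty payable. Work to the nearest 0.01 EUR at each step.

Import duty = 139007.29 × 12.5% = 17375.91

Import duty: EUR 17375.91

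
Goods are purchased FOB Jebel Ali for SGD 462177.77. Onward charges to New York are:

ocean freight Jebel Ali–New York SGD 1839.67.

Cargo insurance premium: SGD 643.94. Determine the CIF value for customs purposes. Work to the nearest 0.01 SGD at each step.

CIF = FOB price + freight + insurance
CIF = 462177.77 + 1839.67 + 643.94 = 464661.38

CIF value: SGD 464661.38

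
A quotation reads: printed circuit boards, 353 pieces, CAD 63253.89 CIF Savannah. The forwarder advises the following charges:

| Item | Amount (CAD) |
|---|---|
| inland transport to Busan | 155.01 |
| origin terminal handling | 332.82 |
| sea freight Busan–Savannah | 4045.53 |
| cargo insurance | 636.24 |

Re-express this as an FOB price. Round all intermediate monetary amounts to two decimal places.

FOB price: CAD 58572.12

Not relevant to the conversion: inland to port, origin terminal — on the seller under both CIF and FOB; already in the CIF price and stays in the FOB price.
From CIF to FOB, the seller no longer bears: freight, insurance.
FOB price = 63253.89 − 4045.53 − 636.24 = 58572.12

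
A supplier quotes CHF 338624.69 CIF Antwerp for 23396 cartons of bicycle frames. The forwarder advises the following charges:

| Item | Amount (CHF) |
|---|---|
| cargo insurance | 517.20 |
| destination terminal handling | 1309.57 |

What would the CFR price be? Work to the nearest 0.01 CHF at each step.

CFR price: CHF 338107.49

Not relevant to the conversion: destination terminal — on the buyer under both terms; not part of either seller's price.
From CIF to CFR, the seller no longer bears: insurance.
CFR price = 338624.69 − 517.20 = 338107.49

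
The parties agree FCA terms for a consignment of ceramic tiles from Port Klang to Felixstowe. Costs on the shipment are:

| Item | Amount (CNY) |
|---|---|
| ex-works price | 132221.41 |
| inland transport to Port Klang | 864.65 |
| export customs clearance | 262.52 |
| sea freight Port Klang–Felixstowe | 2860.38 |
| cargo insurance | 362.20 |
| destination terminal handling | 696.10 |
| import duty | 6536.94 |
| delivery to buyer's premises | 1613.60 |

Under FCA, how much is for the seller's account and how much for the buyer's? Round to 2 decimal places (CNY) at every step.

Seller: CNY 133348.58; buyer: CNY 12069.22

FCA: the seller delivers export-cleared goods to the carrier; the buyer bears costs from that point.
Seller's account: goods 132221.41 + inland to port 864.65 + export clearance 262.52 = 133348.58
Buyer's account: freight 2860.38 + insurance 362.20 + destination terminal 696.10 + duty 6536.94 + delivery 1613.60 = 12069.22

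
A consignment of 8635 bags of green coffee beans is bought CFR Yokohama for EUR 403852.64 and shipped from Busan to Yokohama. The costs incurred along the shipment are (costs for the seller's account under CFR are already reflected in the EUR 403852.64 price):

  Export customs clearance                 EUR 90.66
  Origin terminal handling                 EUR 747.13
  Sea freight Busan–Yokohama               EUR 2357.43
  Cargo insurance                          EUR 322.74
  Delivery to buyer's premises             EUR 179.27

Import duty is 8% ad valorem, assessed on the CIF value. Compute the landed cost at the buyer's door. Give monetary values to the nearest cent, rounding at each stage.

Total landed cost: EUR 436688.68

CFR: the seller pays costs through ocean freight to the destination port, but not insurance.
Already in the invoice (seller's account under CFR): export clearance, origin terminal, freight — exclude.
CIF value = CFR price + insurance = 403852.64 + 322.74 = 404175.38
Import duty = 404175.38 × 8% = 32334.03
Buyer bears: insurance 322.74 + delivery 179.27 + duty 32334.03 = 32836.04
Landed cost = invoice 403852.64 + 32836.04 = 436688.68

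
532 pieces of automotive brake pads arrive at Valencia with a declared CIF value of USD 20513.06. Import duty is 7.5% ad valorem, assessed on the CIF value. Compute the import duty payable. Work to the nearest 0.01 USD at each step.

Import duty = 20513.06 × 7.5% = 1538.48

Import duty: USD 1538.48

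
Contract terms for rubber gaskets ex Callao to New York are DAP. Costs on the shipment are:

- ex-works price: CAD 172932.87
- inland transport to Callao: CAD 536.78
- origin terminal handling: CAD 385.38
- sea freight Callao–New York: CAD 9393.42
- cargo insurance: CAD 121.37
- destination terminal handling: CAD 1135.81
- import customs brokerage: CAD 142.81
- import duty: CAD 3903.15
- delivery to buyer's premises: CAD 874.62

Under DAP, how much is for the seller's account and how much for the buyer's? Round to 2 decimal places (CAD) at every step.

DAP: the seller bears all costs to the named destination except import duty and clearance.
Seller's account: goods 172932.87 + inland to port 536.78 + origin terminal 385.38 + freight 9393.42 + insurance 121.37 + destination terminal 1135.81 + delivery 874.62 = 185380.25
Buyer's account: brokerage 142.81 + duty 3903.15 = 4045.96

Seller: CAD 185380.25; buyer: CAD 4045.96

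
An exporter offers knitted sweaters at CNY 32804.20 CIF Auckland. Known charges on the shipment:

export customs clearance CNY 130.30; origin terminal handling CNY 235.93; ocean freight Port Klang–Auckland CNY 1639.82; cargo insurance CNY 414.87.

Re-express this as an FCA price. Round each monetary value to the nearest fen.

Not relevant to the conversion: export clearance — on the seller under both CIF and FCA; already in the CIF price and stays in the FCA price.
From CIF to FCA, the seller no longer bears: origin terminal, freight, insurance.
FCA price = 32804.20 − 235.93 − 1639.82 − 414.87 = 30513.58

FCA price: CNY 30513.58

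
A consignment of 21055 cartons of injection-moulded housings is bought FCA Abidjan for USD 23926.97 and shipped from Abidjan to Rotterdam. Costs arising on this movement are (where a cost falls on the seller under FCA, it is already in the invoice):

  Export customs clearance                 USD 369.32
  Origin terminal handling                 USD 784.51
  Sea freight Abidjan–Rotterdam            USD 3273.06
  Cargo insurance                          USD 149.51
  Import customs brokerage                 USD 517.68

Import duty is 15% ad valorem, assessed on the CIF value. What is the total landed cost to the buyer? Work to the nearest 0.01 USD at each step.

FCA: the seller delivers export-cleared goods to the carrier; the buyer bears costs from that point.
Already in the invoice (seller's account under FCA): export clearance — exclude.
CIF value = FCA price + origin terminal + freight + insurance = 23926.97 + 784.51 + 3273.06 + 149.51 = 28134.05
Import duty = 28134.05 × 15% = 4220.11
Buyer bears: origin terminal 784.51 + freight 3273.06 + insurance 149.51 + brokerage 517.68 + duty 4220.11 = 8944.87
Landed cost = invoice 23926.97 + 8944.87 = 32871.84

Total landed cost: USD 32871.84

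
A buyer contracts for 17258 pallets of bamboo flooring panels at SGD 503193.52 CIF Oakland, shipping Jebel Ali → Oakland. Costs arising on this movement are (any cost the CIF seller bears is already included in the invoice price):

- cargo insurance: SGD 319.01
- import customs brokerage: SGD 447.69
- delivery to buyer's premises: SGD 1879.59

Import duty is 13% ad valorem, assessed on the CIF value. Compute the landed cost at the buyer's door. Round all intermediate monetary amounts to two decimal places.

CIF: the seller pays costs through ocean freight and marine insurance to the destination port.
Already in the invoice (seller's account under CIF): insurance — exclude.
The CIF price already equals the CIF value: 503193.52
Import duty = 503193.52 × 13% = 65415.16
Buyer bears: brokerage 447.69 + delivery 1879.59 + duty 65415.16 = 67742.44
Landed cost = invoice 503193.52 + 67742.44 = 570935.96

Total landed cost: SGD 570935.96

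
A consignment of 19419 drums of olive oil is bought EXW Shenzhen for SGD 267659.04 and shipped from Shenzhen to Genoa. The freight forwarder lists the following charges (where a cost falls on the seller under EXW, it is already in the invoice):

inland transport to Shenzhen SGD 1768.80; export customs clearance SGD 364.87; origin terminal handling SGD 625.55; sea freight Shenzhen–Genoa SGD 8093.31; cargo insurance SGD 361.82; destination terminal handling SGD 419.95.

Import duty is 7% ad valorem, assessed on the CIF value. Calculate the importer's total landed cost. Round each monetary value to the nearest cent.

Total landed cost: SGD 298814.48

EXW: the seller makes goods available at their premises; the buyer bears all onward costs.
CIF value = EXW price + inland to port + export clearance + origin terminal + freight + insurance = 267659.04 + 1768.80 + 364.87 + 625.55 + 8093.31 + 361.82 = 278873.39
Import duty = 278873.39 × 7% = 19521.14
Buyer bears: inland to port 1768.80 + export clearance 364.87 + origin terminal 625.55 + freight 8093.31 + insurance 361.82 + destination terminal 419.95 + duty 19521.14 = 31155.44
Landed cost = invoice 267659.04 + 31155.44 = 298814.48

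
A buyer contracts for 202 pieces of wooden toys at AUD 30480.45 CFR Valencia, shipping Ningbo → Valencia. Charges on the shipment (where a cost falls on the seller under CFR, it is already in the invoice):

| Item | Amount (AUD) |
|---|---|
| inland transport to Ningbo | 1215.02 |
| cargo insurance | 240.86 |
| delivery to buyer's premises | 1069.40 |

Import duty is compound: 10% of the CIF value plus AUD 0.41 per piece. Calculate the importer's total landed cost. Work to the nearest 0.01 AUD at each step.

Total landed cost: AUD 34945.66

CFR: the seller pays costs through ocean freight to the destination port, but not insurance.
Already in the invoice (seller's account under CFR): inland to port — exclude.
CIF value = CFR price + insurance = 30480.45 + 240.86 = 30721.31
Ad valorem component: 30721.31 × 10% = 3072.13
Specific component: 202 × 0.41 = 82.82
Import duty = 3072.13 + 82.82 = 3154.95
Buyer bears: insurance 240.86 + delivery 1069.40 + duty 3154.95 = 4465.21
Landed cost = invoice 30480.45 + 4465.21 = 34945.66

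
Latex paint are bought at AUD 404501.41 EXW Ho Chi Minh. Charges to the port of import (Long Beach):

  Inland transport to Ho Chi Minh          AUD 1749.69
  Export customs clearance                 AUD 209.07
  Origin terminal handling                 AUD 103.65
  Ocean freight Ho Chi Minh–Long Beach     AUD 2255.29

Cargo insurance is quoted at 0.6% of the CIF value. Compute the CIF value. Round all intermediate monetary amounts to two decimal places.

CIF value: AUD 411286.83

Let C be the CIF value. C = EXW price + pre-shipment costs + freight + 0.6% × C
C − 0.6% × C = 404501.41 + 1749.69 + 209.07 + 103.65 + 2255.29
0.994 × C = 408819.11
C = 408819.11 / 0.994 = 411286.83
Insurance premium = 0.6% × 411286.83 = 2467.72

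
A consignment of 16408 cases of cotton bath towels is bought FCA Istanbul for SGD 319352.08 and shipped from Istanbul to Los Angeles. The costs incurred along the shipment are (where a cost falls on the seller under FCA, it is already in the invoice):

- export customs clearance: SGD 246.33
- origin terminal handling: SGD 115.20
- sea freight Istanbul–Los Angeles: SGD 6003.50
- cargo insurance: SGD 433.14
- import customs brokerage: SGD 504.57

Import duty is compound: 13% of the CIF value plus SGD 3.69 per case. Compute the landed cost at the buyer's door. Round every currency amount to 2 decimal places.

FCA: the seller delivers export-cleared goods to the carrier; the buyer bears costs from that point.
Already in the invoice (seller's account under FCA): export clearance — exclude.
CIF value = FCA price + origin terminal + freight + insurance = 319352.08 + 115.20 + 6003.50 + 433.14 = 325903.92
Ad valorem component: 325903.92 × 13% = 42367.51
Specific component: 16408 × 3.69 = 60545.52
Import duty = 42367.51 + 60545.52 = 102913.03
Buyer bears: origin terminal 115.20 + freight 6003.50 + insurance 433.14 + brokerage 504.57 + duty 102913.03 = 109969.44
Landed cost = invoice 319352.08 + 109969.44 = 429321.52

Total landed cost: SGD 429321.52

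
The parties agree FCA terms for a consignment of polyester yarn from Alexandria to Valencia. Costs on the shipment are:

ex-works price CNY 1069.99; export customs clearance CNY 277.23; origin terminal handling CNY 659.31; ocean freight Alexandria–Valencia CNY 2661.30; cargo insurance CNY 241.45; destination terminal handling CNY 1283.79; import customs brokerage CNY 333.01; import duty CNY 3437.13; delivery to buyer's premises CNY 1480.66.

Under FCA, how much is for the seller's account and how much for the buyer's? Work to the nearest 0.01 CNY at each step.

Seller: CNY 1347.22; buyer: CNY 10096.65

FCA: the seller delivers export-cleared goods to the carrier; the buyer bears costs from that point.
Seller's account: goods 1069.99 + export clearance 277.23 = 1347.22
Buyer's account: origin terminal 659.31 + freight 2661.30 + insurance 241.45 + destination terminal 1283.79 + brokerage 333.01 + duty 3437.13 + delivery 1480.66 = 10096.65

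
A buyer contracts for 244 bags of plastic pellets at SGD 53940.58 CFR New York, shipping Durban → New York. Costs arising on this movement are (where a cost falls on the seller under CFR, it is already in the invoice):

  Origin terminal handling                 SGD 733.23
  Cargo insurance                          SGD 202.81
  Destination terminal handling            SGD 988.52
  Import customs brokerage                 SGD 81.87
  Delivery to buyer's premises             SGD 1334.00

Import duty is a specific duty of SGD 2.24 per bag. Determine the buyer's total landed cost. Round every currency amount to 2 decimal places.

CFR: the seller pays costs through ocean freight to the destination port, but not insurance.
Already in the invoice (seller's account under CFR): origin terminal — exclude.
CIF value = CFR price + insurance = 53940.58 + 202.81 = 54143.39
Import duty = 244 × 2.24 = 546.56
Buyer bears: insurance 202.81 + destination terminal 988.52 + brokerage 81.87 + delivery 1334.00 + duty 546.56 = 3153.76
Landed cost = invoice 53940.58 + 3153.76 = 57094.34

Total landed cost: SGD 57094.34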